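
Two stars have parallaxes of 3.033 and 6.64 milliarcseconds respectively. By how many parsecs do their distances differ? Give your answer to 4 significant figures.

179.1 pc

d_A = 1/0.003033″ = 329.71 pc; d_B = 1/0.006640″ = 150.6 pc.
|d_B − d_A| = |150.6 − 329.71| = 179.11 pc.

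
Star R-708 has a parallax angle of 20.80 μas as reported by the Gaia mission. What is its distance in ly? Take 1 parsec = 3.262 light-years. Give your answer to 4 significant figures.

p = 20.80 μas = 0.00002080 arcsec.
d = 1/p = 1/0.00002080 = 48077 pc.
In light-years: 48077 × 3.262 = 1.5683 × 10^5 ly.

156800 ly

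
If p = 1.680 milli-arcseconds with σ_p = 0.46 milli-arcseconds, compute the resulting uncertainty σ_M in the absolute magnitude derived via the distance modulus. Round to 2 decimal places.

M = m − 5 log₁₀ d + 5 = m + 5 log₁₀ p + 5, so ∂M/∂p = 5/(p ln 10).
σ_M = (5/ln 10) · (σ_p/p) = 2.1715 × 0.46/1.680 = 2.1715 × 0.27381 = 0.59458.

σ_M = 0.59 mag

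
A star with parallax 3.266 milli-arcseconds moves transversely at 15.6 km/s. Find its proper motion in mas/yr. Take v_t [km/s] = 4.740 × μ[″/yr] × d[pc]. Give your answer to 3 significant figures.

10.7 mas/yr

d = 1/p = 1/0.003266″ = 306.18 pc.
μ = v_t / (4.74 d) = 15.6 / (4.74 × 306.18) = 15.6 / 1451.3 = 0.010749 ″/yr = 10.749 mas/yr.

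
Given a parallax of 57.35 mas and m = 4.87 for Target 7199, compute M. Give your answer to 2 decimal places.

M = 3.66

d = 1/p = 1/0.05735″ = 17.437 pc.
m − M = 5 log₁₀(17.437) − 5 = 6.2074 − 5 = 1.2074.
M = m − (m − M) = 4.87 − 1.2074 = 3.66.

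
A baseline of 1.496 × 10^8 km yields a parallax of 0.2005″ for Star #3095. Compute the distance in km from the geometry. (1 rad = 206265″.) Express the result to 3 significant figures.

1.54 × 10^14 km

θ = 0.2005″ = 0.2005/206265 = 9.7205 × 10^-7 rad.
d = B/θ = (1.496 × 10^8) / (9.7205 × 10^-7) = 1.5390 × 10^14 km.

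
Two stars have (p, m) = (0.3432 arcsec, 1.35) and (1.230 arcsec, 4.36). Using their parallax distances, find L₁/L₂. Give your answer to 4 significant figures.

d₁ = 1/p₁ = 1/0.3432″ = 2.9138 pc; d₂ = 1/p₂ = 1/1.230″ = 0.81301 pc.
M₁ = m₁ − 5 log₁₀ d₁ + 5 = 1.35 − 2.3223 + 5 = 4.0277.
M₂ = 4.36 − (-0.4495) + 5 = 9.8095.
L₁/L₂ = 10^(0.4(M₂ − M₁)) = 10^(0.4 × 5.7818) = 10^2.31272 = 205.46.

L₁/L₂ = 205.5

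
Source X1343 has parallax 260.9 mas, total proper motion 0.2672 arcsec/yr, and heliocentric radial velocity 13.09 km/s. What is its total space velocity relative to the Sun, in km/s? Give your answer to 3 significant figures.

14.0 km/s

d = 1/p = 1/0.2609″ = 3.8329 pc.
v_t = 4.740 μ d = 4.740 × 0.2672 × 3.8329 = 4.8545 km/s.
v = √(v_r² + v_t²) = √(13.09² + 4.8545²) = √194.914 = 13.961 km/s.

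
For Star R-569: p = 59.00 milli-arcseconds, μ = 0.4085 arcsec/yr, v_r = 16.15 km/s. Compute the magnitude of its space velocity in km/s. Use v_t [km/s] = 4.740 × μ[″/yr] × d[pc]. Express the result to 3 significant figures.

36.6 km/s

d = 1/p = 1/0.05900″ = 16.949 pc.
v_t = 4.740 μ d = 4.740 × 0.4085 × 16.949 = 32.818 km/s.
v = √(v_r² + v_t²) = √(16.15² + 32.818²) = √1337.84 = 36.576 km/s.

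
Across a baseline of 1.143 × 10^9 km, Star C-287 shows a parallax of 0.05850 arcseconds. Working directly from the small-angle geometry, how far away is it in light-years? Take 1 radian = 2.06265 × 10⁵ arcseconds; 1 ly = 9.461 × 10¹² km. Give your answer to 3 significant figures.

426 ly

θ = 0.05850″ = 0.05850/206265 = 2.8362 × 10^-7 rad.
d = B/θ = (1.143 × 10^9) / (2.8362 × 10^-7) = 4.0300 × 10^15 km = (4.0300 × 10^15) / (9.461 × 10^12) ly = 425.96 ly.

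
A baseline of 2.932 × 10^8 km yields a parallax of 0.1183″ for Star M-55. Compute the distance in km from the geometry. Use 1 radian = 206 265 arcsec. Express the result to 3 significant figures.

5.11 × 10^14 km

θ = 0.1183″ = 0.1183/206265 = 5.7353 × 10^-7 rad.
d = B/θ = (2.932 × 10^8) / (5.7353 × 10^-7) = 5.1122 × 10^14 km.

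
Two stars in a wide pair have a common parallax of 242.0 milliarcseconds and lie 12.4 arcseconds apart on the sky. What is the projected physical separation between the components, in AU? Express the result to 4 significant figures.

51.24 AU

d = 1/p = 1/0.2420″ = 4.1322 pc.
At distance d (pc), an angle of θ arcsec spans θ·d AU: s = 12.4 × 4.1322 = 51.239 AU.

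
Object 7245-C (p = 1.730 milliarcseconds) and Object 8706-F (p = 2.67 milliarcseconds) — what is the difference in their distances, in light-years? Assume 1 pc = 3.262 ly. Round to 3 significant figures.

d_A = 1/0.001730″ = 578.03 pc; d_B = 1/0.002670″ = 374.53 pc.
|d_B − d_A| = |374.53 − 578.03| = 203.5 pc = 203.5 × 3.262 ly = 663.82 ly.

664 ly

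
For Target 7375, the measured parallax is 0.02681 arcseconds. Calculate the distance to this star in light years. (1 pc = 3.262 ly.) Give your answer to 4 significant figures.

121.7 light years

d = 1/p = 1/0.02681 = 37.3 pc.
In light-years: 37.3 × 3.262 = 121.67 ly.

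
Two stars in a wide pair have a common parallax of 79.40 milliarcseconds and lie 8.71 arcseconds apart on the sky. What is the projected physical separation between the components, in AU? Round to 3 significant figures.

110 AU

d = 1/p = 1/0.07940″ = 12.594 pc.
At distance d (pc), an angle of θ arcsec spans θ·d AU: s = 8.71 × 12.594 = 109.69 AU.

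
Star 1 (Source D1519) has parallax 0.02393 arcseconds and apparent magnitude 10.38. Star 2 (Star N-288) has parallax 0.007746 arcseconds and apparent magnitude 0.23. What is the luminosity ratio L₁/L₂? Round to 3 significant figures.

L₁/L₂ = 9.13 × 10^-6

d₁ = 1/p₁ = 1/0.02393″ = 41.789 pc; d₂ = 1/p₂ = 1/0.007746″ = 129.1 pc.
M₁ = m₁ − 5 log₁₀ d₁ + 5 = 10.38 − 8.1053 + 5 = 7.2747.
M₂ = 0.23 − 10.5546 + 5 = -5.3246.
L₁/L₂ = 10^(0.4(M₂ − M₁)) = 10^(0.4 × (-12.5993)) = 10^(-5.03972) = 0.000009126.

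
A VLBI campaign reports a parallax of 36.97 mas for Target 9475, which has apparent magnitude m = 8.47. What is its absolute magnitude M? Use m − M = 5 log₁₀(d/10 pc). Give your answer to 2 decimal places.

d = 1/p = 1/0.03697″ = 27.049 pc.
m − M = 5 log₁₀(27.049) − 5 = 7.1608 − 5 = 2.1608.
M = m − (m − M) = 8.47 − 2.1608 = 6.31.

M = 6.31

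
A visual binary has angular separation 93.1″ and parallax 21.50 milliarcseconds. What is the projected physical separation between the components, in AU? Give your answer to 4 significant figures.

d = 1/p = 1/0.02150″ = 46.512 pc.
At distance d (pc), an angle of θ arcsec spans θ·d AU: s = 93.1 × 46.512 = 4330.3 AU.

4330 AU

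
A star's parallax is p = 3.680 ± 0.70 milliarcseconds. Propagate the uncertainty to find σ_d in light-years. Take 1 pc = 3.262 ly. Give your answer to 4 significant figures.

d = 1/p, so σ_d = σ_p / p².
σ_d = 0.000700 / (0.003680)² = 0.000700 / 0.000013542 = 51.691 pc = 51.691 × 3.262 ly = 168.62 ly.

168.6 ly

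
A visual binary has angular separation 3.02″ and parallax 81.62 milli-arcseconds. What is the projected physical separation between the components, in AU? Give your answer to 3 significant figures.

d = 1/p = 1/0.08162″ = 12.252 pc.
At distance d (pc), an angle of θ arcsec spans θ·d AU: s = 3.02 × 12.252 = 37.001 AU.

37.0 AU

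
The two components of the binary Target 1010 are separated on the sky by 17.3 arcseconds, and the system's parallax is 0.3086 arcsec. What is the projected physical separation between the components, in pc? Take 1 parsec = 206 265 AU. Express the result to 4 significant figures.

0.0002718 pc

d = 1/p = 1/0.3086″ = 3.2404 pc.
At distance d (pc), an angle of θ arcsec spans θ·d AU: s = 17.3 × 3.2404 = 56.059 AU.
= 56.059 / 206265 = 0.00027178 pc.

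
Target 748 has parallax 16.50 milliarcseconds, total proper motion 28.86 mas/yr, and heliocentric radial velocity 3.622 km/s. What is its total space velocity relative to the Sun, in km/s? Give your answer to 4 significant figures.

d = 1/p = 1/0.01650″ = 60.606 pc.
μ = 28.86 mas/yr = 0.02886 ″/yr.
v_t = 4.740 μ d = 4.740 × 0.02886 × 60.606 = 8.2907 km/s.
v = √(v_r² + v_t²) = √(3.622² + 8.2907²) = √81.8546 = 9.0474 km/s.

9.047 km/s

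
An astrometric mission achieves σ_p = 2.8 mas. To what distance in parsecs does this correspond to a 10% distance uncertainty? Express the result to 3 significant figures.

35.7 pc

σ_d/d = σ_p/p, so the condition is σ_p/p ≤ 0.10, i.e. p ≥ σ_p/0.10.
p_min = 2.8/0.10 = 28 mas = 0.028 arcsec.
d_max = 1/p_min = 1/0.028 = 35.714 pc.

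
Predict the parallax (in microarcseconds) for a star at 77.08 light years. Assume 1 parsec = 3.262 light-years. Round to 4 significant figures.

42320 μas

d = 77.08 ly ÷ 3.262 = 23.63 pc.
p = 1/d = 1/23.63 = 0.042319 arcsec.
= 0.042319 × 10⁶ = 42319 μas.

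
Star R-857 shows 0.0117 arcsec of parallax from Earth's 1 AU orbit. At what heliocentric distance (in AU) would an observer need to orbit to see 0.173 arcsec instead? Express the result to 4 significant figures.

14.79 AU

Parallax scales linearly with baseline: p ∝ B, so B = p_target / p_Earth × 1 AU.
B = 0.173 / 0.0117 = 14.786 AU.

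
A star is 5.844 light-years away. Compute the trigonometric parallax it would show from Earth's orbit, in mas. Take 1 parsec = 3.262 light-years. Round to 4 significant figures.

d = 5.844 ly ÷ 3.262 = 1.7915 pc.
p = 1/d = 1/1.7915 = 0.55819 arcsec.
= 0.55819 × 1000 = 558.19 mas.

558.2 mas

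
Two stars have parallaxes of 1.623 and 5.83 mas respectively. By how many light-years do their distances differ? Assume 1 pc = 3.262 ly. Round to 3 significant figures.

1450 ly

d_A = 1/0.001623″ = 616.14 pc; d_B = 1/0.005830″ = 171.53 pc.
|d_B − d_A| = |171.53 − 616.14| = 444.61 pc = 444.61 × 3.262 ly = 1450.3 ly.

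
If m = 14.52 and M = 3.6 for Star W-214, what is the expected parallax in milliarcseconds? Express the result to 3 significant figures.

m − M = 14.52 − 3.6 = 10.92.
d = 10^((m−M)/5 + 1) = 10^3.184 = 1527.6 pc.
p = 1/d = 1/1527.6 = 0.00065462 arcsec = 0.65462 mas.

0.655 mas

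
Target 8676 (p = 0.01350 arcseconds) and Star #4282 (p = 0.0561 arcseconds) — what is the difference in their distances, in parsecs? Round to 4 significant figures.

56.25 pc

d_A = 1/0.01350″ = 74.074 pc; d_B = 1/0.05610″ = 17.825 pc.
|d_B − d_A| = |17.825 − 74.074| = 56.249 pc.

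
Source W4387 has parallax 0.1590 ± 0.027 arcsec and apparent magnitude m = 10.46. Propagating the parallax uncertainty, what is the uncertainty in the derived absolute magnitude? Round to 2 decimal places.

σ_M = 0.37 mag

M = m − 5 log₁₀ d + 5 = m + 5 log₁₀ p + 5, so ∂M/∂p = 5/(p ln 10).
σ_M = (5/ln 10) · (σ_p/p) = 2.1715 × 0.027/0.1590 = 2.1715 × 0.16981 = 0.36874.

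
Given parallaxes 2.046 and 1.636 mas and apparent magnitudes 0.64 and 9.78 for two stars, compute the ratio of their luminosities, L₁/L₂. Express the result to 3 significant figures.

L₁/L₂ = 2900

d₁ = 1/p₁ = 1/0.002046″ = 488.76 pc; d₂ = 1/p₂ = 1/0.001636″ = 611.25 pc.
M₁ = m₁ − 5 log₁₀ d₁ + 5 = 0.64 − 13.4455 + 5 = -7.8055.
M₂ = 9.78 − 13.9311 + 5 = 0.8489.
L₁/L₂ = 10^(0.4(M₂ − M₁)) = 10^(0.4 × 8.6544) = 10^3.46176 = 2895.7.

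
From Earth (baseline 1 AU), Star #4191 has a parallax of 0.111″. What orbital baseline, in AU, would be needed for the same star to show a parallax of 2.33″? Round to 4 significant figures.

20.99 AU

Parallax scales linearly with baseline: p ∝ B, so B = p_target / p_Earth × 1 AU.
B = 2.33 / 0.111 = 20.991 AU.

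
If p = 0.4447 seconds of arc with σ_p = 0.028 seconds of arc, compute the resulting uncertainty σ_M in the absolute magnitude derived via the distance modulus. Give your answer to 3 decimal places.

M = m − 5 log₁₀ d + 5 = m + 5 log₁₀ p + 5, so ∂M/∂p = 5/(p ln 10).
σ_M = (5/ln 10) · (σ_p/p) = 2.1715 × 0.028/0.4447 = 2.1715 × 0.062964 = 0.13673.

σ_M = 0.137 mag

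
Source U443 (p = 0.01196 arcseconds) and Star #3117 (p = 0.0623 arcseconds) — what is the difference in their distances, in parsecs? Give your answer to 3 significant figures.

67.6 pc

d_A = 1/0.01196″ = 83.612 pc; d_B = 1/0.06230″ = 16.051 pc.
|d_B − d_A| = |16.051 − 83.612| = 67.561 pc.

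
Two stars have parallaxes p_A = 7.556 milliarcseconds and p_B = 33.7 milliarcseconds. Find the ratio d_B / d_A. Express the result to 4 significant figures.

0.2242

Since d = 1/p, d_B/d_A = p_A/p_B.
= 7.556 / 33.7 = 0.22421.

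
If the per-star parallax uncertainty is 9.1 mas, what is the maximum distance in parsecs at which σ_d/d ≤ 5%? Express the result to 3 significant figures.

5.49 pc

σ_d/d = σ_p/p, so the condition is σ_p/p ≤ 0.05, i.e. p ≥ σ_p/0.05.
p_min = 9.1/0.05 = 182 mas = 0.182 arcsec.
d_max = 1/p_min = 1/0.182 = 5.4945 pc.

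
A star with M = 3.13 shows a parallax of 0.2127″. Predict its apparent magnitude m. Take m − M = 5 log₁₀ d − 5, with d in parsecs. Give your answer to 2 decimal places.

d = 1/p = 1/0.2127″ = 4.7015 pc.
m − M = 5 log₁₀ d − 5 = 5 log₁₀(4.7015) − 5 = 3.3612 − 5 = -1.6388.
m = M + (m − M) = 3.13 + (-1.6388) = 1.49.

m = 1.49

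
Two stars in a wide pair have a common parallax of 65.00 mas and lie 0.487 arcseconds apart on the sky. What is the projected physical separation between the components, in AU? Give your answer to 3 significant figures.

7.49 AU

d = 1/p = 1/0.06500″ = 15.385 pc.
At distance d (pc), an angle of θ arcsec spans θ·d AU: s = 0.487 × 15.385 = 7.4925 AU.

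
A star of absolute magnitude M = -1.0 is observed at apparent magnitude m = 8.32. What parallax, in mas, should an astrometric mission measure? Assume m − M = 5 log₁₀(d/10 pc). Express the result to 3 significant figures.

m − M = 8.32 − (-1.0) = 9.32.
d = 10^((m−M)/5 + 1) = 10^2.864 = 731.14 pc.
p = 1/d = 1/731.14 = 0.0013677 arcsec = 1.3677 mas.

1.37 mas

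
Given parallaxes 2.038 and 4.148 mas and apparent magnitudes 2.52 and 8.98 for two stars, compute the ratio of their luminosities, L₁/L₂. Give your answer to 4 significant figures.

d₁ = 1/p₁ = 1/0.002038″ = 490.68 pc; d₂ = 1/p₂ = 1/0.004148″ = 241.08 pc.
M₁ = m₁ − 5 log₁₀ d₁ + 5 = 2.52 − 13.4540 + 5 = -5.9340.
M₂ = 8.98 − 11.9108 + 5 = 2.0692.
L₁/L₂ = 10^(0.4(M₂ − M₁)) = 10^(0.4 × 8.0032) = 10^3.20128 = 1589.6.

L₁/L₂ = 1590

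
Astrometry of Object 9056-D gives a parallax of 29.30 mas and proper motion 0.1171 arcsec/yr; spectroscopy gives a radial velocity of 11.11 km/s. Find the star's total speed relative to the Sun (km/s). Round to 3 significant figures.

d = 1/p = 1/0.02930″ = 34.13 pc.
v_t = 4.740 μ d = 4.740 × 0.1171 × 34.13 = 18.944 km/s.
v = √(v_r² + v_t²) = √(11.11² + 18.944²) = √482.307 = 21.961 km/s.

22.0 km/s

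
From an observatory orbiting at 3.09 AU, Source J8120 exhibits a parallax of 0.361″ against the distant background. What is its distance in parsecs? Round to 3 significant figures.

8.56 pc

With baseline B (in AU) and parallax p (in arcsec), d = B/p parsecs.
d = 3.09 / 0.361 = 8.5596 pc.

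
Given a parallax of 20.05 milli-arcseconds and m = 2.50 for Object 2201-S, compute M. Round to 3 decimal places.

M = -0.989

d = 1/p = 1/0.02005″ = 49.875 pc.
m − M = 5 log₁₀(49.875) − 5 = 8.4894 − 5 = 3.4894.
M = m − (m − M) = 2.50 − 3.4894 = -0.989.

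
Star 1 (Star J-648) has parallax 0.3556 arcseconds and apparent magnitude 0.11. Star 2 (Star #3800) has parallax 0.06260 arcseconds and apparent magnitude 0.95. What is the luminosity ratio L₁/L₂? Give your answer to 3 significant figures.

d₁ = 1/p₁ = 1/0.3556″ = 2.8121 pc; d₂ = 1/p₂ = 1/0.06260″ = 15.974 pc.
M₁ = m₁ − 5 log₁₀ d₁ + 5 = 0.11 − 2.2452 + 5 = 2.8648.
M₂ = 0.95 − 6.0171 + 5 = -0.0671.
L₁/L₂ = 10^(0.4(M₂ − M₁)) = 10^(0.4 × (-2.9319)) = 10^(-1.17276) = 0.06718.

L₁/L₂ = 0.0672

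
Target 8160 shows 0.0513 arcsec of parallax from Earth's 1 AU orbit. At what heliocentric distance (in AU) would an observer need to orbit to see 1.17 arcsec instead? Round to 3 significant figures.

Parallax scales linearly with baseline: p ∝ B, so B = p_target / p_Earth × 1 AU.
B = 1.17 / 0.0513 = 22.807 AU.

22.8 AU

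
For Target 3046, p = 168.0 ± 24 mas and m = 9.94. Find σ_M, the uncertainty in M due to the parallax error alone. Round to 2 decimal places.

M = m − 5 log₁₀ d + 5 = m + 5 log₁₀ p + 5, so ∂M/∂p = 5/(p ln 10).
σ_M = (5/ln 10) · (σ_p/p) = 2.1715 × 24/168.0 = 2.1715 × 0.14286 = 0.31022.

σ_M = 0.31 mag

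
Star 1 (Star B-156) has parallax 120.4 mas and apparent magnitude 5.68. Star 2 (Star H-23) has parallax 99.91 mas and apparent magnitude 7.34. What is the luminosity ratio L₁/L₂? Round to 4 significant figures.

d₁ = 1/p₁ = 1/0.1204″ = 8.3056 pc; d₂ = 1/p₂ = 1/0.09991″ = 10.009 pc.
M₁ = m₁ − 5 log₁₀ d₁ + 5 = 5.68 − 4.5969 + 5 = 6.0831.
M₂ = 7.34 − 5.0020 + 5 = 7.3380.
L₁/L₂ = 10^(0.4(M₂ − M₁)) = 10^(0.4 × 1.2549) = 10^0.50196 = 3.1766.

L₁/L₂ = 3.177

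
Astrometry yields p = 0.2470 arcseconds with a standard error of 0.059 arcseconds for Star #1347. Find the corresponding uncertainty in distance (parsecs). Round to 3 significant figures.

0.967 pc

d = 1/p, so σ_d = σ_p / p².
σ_d = 0.0590 / (0.2470)² = 0.0590 / 0.061009 = 0.96707 pc.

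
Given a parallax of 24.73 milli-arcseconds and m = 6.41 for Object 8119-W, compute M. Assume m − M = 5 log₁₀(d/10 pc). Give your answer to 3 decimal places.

d = 1/p = 1/0.02473″ = 40.437 pc.
m − M = 5 log₁₀(40.437) − 5 = 8.0339 − 5 = 3.0339.
M = m − (m − M) = 6.41 − 3.0339 = 3.376.

M = 3.376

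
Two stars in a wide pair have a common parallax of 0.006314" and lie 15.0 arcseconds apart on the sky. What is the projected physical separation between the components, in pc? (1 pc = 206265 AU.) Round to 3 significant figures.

0.0115 pc

d = 1/p = 1/0.006314″ = 158.38 pc.
At distance d (pc), an angle of θ arcsec spans θ·d AU: s = 15.0 × 158.38 = 2375.7 AU.
= 2375.7 / 206265 = 0.011518 pc.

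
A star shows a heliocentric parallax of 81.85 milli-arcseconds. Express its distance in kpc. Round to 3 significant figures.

p = 81.85 milli-arcseconds = 0.08185 arcsec.
d = 1/p = 1/0.08185 = 12.217 pc.
= 0.012217 kpc.

0.0122 kpc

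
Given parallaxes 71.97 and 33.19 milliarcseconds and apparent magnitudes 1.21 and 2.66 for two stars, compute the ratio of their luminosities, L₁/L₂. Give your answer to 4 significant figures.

L₁/L₂ = 0.8086

d₁ = 1/p₁ = 1/0.07197″ = 13.895 pc; d₂ = 1/p₂ = 1/0.03319″ = 30.13 pc.
M₁ = m₁ − 5 log₁₀ d₁ + 5 = 1.21 − 5.7143 + 5 = 0.4957.
M₂ = 2.66 − 7.3950 + 5 = 0.2650.
L₁/L₂ = 10^(0.4(M₂ − M₁)) = 10^(0.4 × (-0.2307)) = 10^(-0.09228) = 0.80857.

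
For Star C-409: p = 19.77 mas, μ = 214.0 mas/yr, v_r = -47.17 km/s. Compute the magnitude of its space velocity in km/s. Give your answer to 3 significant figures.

d = 1/p = 1/0.01977″ = 50.582 pc.
μ = 214.0 mas/yr = 0.2140 ″/yr.
v_t = 4.740 μ d = 4.740 × 0.2140 × 50.582 = 51.308 km/s.
v = √(v_r² + v_t²) = √((-47.17)² + 51.308²) = √4857.52 = 69.696 km/s.

69.7 km/s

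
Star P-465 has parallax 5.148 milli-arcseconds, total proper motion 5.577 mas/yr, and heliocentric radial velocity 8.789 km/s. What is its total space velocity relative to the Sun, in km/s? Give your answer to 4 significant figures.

d = 1/p = 1/0.005148″ = 194.25 pc.
μ = 5.577 mas/yr = 0.005577 ″/yr.
v_t = 4.740 μ d = 4.740 × 0.005577 × 194.25 = 5.135 km/s.
v = √(v_r² + v_t²) = √(8.789² + 5.135²) = √103.615 = 10.179 km/s.

10.18 km/s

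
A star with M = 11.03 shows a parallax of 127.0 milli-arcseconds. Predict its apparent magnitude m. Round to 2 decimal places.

d = 1/p = 1/0.1270″ = 7.874 pc.
m − M = 5 log₁₀ d − 5 = 5 log₁₀(7.874) − 5 = 4.4810 − 5 = -0.5190.
m = M + (m − M) = 11.03 + (-0.5190) = 10.51.

m = 10.51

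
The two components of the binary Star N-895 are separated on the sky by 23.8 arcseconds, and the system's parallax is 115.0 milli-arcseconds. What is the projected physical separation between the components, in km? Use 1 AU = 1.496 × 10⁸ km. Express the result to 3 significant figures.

3.10 × 10^10 km

d = 1/p = 1/0.1150″ = 8.6957 pc.
At distance d (pc), an angle of θ arcsec spans θ·d AU: s = 23.8 × 8.6957 = 206.96 AU.
= 206.96 × 1.496 × 10⁸ km = 3.0961 × 10^10 km.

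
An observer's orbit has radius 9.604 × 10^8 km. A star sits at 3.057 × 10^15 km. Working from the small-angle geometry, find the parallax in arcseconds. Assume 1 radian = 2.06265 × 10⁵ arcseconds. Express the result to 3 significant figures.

θ ≈ B/d = (9.604 × 10^8) / (3.057 × 10^15) = 3.1416 × 10^-7 rad.
In arcseconds: 3.1416 × 10^-7 × 206265 = 0.0648″.

0.0648 arcsec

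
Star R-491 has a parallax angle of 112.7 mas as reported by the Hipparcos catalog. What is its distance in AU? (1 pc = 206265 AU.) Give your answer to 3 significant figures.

p = 112.7 mas = 0.1127 arcsec.
d = 1/p = 1/0.1127 = 8.8731 pc.
In AU: 8.8731 × 206265 = 1.8302 × 10^6 AU.

1.83 × 10^6 AU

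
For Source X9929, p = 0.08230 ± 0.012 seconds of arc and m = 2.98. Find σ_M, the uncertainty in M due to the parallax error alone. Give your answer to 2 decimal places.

σ_M = 0.32 mag

M = m − 5 log₁₀ d + 5 = m + 5 log₁₀ p + 5, so ∂M/∂p = 5/(p ln 10).
σ_M = (5/ln 10) · (σ_p/p) = 2.1715 × 0.012/0.08230 = 2.1715 × 0.14581 = 0.31663.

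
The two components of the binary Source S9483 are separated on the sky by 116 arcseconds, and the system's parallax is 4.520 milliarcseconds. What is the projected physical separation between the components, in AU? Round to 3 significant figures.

d = 1/p = 1/0.004520″ = 221.24 pc.
At distance d (pc), an angle of θ arcsec spans θ·d AU: s = 116 × 221.24 = 25664 AU.

25700 AU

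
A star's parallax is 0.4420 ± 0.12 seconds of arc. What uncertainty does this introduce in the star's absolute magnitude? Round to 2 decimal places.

M = m − 5 log₁₀ d + 5 = m + 5 log₁₀ p + 5, so ∂M/∂p = 5/(p ln 10).
σ_M = (5/ln 10) · (σ_p/p) = 2.1715 × 0.12/0.4420 = 2.1715 × 0.27149 = 0.58954.

σ_M = 0.59 mag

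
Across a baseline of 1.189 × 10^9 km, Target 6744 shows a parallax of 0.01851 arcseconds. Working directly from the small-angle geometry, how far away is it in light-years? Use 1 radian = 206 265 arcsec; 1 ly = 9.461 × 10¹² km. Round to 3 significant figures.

1400 ly

θ = 0.01851″ = 0.01851/206265 = 8.9739 × 10^-8 rad.
d = B/θ = (1.189 × 10^9) / (8.9739 × 10^-8) = 1.3250 × 10^16 km = (1.3250 × 10^16) / (9.461 × 10^12) ly = 1400.5 ly.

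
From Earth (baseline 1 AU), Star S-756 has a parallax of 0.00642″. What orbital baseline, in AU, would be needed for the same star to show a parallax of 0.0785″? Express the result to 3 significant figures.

12.2 AU

Parallax scales linearly with baseline: p ∝ B, so B = p_target / p_Earth × 1 AU.
B = 0.0785 / 0.00642 = 12.227 AU.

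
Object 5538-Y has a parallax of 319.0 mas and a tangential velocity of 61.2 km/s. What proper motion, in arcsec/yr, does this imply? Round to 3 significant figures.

4.12 arcsec/yr

d = 1/p = 1/0.3190″ = 3.1348 pc.
μ = v_t / (4.74 d) = 61.2 / (4.74 × 3.1348) = 61.2 / 14.859 = 4.1187 ″/yr.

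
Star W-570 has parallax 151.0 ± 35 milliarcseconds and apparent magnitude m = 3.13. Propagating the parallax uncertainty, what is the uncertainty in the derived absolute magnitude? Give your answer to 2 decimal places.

M = m − 5 log₁₀ d + 5 = m + 5 log₁₀ p + 5, so ∂M/∂p = 5/(p ln 10).
σ_M = (5/ln 10) · (σ_p/p) = 2.1715 × 35/151.0 = 2.1715 × 0.23179 = 0.50333.

σ_M = 0.50 mag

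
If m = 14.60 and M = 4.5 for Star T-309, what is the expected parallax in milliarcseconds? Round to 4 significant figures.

m − M = 14.60 − 4.5 = 10.10.
d = 10^((m−M)/5 + 1) = 10^3.020 = 1047.1 pc.
p = 1/d = 1/1047.1 = 0.00095502 arcsec = 0.95502 mas.

0.9550 mas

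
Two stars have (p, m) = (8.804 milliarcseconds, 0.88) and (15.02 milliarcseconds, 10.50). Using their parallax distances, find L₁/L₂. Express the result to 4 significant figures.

L₁/L₂ = 20510

d₁ = 1/p₁ = 1/0.008804″ = 113.58 pc; d₂ = 1/p₂ = 1/0.01502″ = 66.578 pc.
M₁ = m₁ − 5 log₁₀ d₁ + 5 = 0.88 − 10.2765 + 5 = -4.3965.
M₂ = 10.50 − 9.1167 + 5 = 6.3833.
L₁/L₂ = 10^(0.4(M₂ − M₁)) = 10^(0.4 × 10.7798) = 10^4.31192 = 20508.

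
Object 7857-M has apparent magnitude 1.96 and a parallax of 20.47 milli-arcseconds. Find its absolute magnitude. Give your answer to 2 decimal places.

M = -1.48

d = 1/p = 1/0.02047″ = 48.852 pc.
m − M = 5 log₁₀(48.852) − 5 = 8.4444 − 5 = 3.4444.
M = m − (m − M) = 1.96 − 3.4444 = -1.48.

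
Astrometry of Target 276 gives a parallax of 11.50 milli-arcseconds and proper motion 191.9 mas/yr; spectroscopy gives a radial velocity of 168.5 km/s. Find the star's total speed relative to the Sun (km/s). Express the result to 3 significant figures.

186 km/s

d = 1/p = 1/0.01150″ = 86.957 pc.
μ = 191.9 mas/yr = 0.1919 ″/yr.
v_t = 4.740 μ d = 4.740 × 0.1919 × 86.957 = 79.097 km/s.
v = √(v_r² + v_t²) = √(168.5² + 79.097²) = √34648.6 = 186.14 km/s.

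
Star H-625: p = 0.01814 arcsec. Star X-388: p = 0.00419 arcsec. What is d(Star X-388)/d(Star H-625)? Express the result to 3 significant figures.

Since d = 1/p, d_B/d_A = p_A/p_B.
= 0.01814 / 0.00419 = 4.3294.

4.33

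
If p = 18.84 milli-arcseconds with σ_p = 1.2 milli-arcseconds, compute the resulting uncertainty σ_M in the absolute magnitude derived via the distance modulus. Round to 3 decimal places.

M = m − 5 log₁₀ d + 5 = m + 5 log₁₀ p + 5, so ∂M/∂p = 5/(p ln 10).
σ_M = (5/ln 10) · (σ_p/p) = 2.1715 × 1.2/18.84 = 2.1715 × 0.063694 = 0.13831.

σ_M = 0.138 mag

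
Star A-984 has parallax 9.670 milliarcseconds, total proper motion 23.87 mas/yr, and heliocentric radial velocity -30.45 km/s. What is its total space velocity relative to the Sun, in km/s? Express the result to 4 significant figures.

32.62 km/s

d = 1/p = 1/0.009670″ = 103.41 pc.
μ = 23.87 mas/yr = 0.02387 ″/yr.
v_t = 4.740 μ d = 4.740 × 0.02387 × 103.41 = 11.7 km/s.
v = √(v_r² + v_t²) = √((-30.45)² + 11.7²) = √1064.09 = 32.62 km/s.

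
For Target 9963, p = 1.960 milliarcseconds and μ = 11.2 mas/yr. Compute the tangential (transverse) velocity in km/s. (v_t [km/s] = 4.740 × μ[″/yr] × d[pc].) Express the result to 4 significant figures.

d = 1/p = 1/0.001960″ = 510.2 pc.
μ = 11.2 mas/yr = 0.0112 ″/yr.
v_t = 4.74 × μ × d = 4.74 × 0.0112 × 510.2 = 27.085 km/s.

27.09 km/s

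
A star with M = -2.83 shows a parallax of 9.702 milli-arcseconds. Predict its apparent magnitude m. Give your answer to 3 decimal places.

m = 2.236

d = 1/p = 1/0.009702″ = 103.07 pc.
m − M = 5 log₁₀ d − 5 = 5 log₁₀(103.07) − 5 = 10.0657 − 5 = 5.0657.
m = M + (m − M) = -2.83 + 5.0657 = 2.236.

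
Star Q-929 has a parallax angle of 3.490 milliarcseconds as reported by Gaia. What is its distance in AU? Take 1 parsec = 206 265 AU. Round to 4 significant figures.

p = 3.490 milliarcseconds = 0.003490 arcsec.
d = 1/p = 1/0.003490 = 286.53 pc.
In AU: 286.53 × 206265 = 5.9101 × 10^7 AU.

5.910 × 10^7 AU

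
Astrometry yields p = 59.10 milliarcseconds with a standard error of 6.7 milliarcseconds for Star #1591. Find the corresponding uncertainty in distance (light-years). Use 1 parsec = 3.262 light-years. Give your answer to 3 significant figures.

6.26 ly

d = 1/p, so σ_d = σ_p / p².
σ_d = 0.00670 / (0.05910)² = 0.00670 / 0.0034928 = 1.9182 pc = 1.9182 × 3.262 ly = 6.2572 ly.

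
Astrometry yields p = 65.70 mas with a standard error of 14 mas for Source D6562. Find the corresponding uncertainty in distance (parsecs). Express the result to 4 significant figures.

d = 1/p, so σ_d = σ_p / p².
σ_d = 0.0140 / (0.06570)² = 0.0140 / 0.0043165 = 3.2434 pc.

3.243 pc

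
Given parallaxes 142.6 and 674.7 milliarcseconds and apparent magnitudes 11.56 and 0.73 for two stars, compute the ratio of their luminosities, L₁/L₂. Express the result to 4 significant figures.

d₁ = 1/p₁ = 1/0.1426″ = 7.0126 pc; d₂ = 1/p₂ = 1/0.6747″ = 1.4821 pc.
M₁ = m₁ − 5 log₁₀ d₁ + 5 = 11.56 − 4.2294 + 5 = 12.3306.
M₂ = 0.73 − 0.8544 + 5 = 4.8756.
L₁/L₂ = 10^(0.4(M₂ − M₁)) = 10^(0.4 × (-7.4550)) = 10^(-2.98200) = 0.0010423.

L₁/L₂ = 0.001042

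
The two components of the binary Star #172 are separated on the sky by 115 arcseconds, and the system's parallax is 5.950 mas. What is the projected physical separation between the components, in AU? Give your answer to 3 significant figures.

d = 1/p = 1/0.005950″ = 168.07 pc.
At distance d (pc), an angle of θ arcsec spans θ·d AU: s = 115 × 168.07 = 19328 AU.

19300 AU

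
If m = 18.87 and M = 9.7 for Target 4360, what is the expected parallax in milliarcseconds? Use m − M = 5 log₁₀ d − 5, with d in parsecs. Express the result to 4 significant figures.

m − M = 18.87 − 9.7 = 9.17.
d = 10^((m−M)/5 + 1) = 10^2.834 = 682.34 pc.
p = 1/d = 1/682.34 = 0.0014655 arcsec = 1.4655 mas.

1.466 mas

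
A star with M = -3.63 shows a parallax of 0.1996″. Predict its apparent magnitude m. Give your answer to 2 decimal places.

m = -5.13

d = 1/p = 1/0.1996″ = 5.01 pc.
m − M = 5 log₁₀ d − 5 = 5 log₁₀(5.01) − 5 = 3.4992 − 5 = -1.5008.
m = M + (m − M) = -3.63 + (-1.5008) = -5.13.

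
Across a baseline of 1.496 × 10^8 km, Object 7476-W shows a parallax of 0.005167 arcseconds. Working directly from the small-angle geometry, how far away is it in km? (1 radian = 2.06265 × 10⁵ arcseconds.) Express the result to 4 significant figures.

θ = 0.005167″ = 0.005167/206265 = 2.5050 × 10^-8 rad.
d = B/θ = (1.496 × 10^8) / (2.5050 × 10^-8) = 5.9721 × 10^15 km.

5.972 × 10^15 km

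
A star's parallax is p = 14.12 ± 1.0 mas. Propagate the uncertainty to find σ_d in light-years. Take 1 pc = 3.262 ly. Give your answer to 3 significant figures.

16.4 ly

d = 1/p, so σ_d = σ_p / p².
σ_d = 0.00100 / (0.01412)² = 0.00100 / 0.00019937 = 5.0158 pc = 5.0158 × 3.262 ly = 16.362 ly.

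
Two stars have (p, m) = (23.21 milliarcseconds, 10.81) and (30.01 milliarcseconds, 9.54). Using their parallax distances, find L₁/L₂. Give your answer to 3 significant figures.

d₁ = 1/p₁ = 1/0.02321″ = 43.085 pc; d₂ = 1/p₂ = 1/0.03001″ = 33.322 pc.
M₁ = m₁ − 5 log₁₀ d₁ + 5 = 10.81 − 8.1716 + 5 = 7.6384.
M₂ = 9.54 − 7.6137 + 5 = 6.9263.
L₁/L₂ = 10^(0.4(M₂ − M₁)) = 10^(0.4 × (-0.7121)) = 10^(-0.28484) = 0.51899.

L₁/L₂ = 0.519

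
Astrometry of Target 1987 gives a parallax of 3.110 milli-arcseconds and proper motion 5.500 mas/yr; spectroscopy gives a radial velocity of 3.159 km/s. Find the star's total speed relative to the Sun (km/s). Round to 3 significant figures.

8.96 km/s

d = 1/p = 1/0.003110″ = 321.54 pc.
μ = 5.500 mas/yr = 0.005500 ″/yr.
v_t = 4.740 μ d = 4.740 × 0.005500 × 321.54 = 8.3825 km/s.
v = √(v_r² + v_t²) = √(3.159² + 8.3825²) = √80.2456 = 8.958 km/s.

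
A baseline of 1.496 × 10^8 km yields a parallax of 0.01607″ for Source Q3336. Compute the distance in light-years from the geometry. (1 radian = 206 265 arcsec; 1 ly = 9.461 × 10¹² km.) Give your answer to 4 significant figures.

θ = 0.01607″ = 0.01607/206265 = 7.7909 × 10^-8 rad.
d = B/θ = (1.496 × 10^8) / (7.7909 × 10^-8) = 1.9202 × 10^15 km = (1.9202 × 10^15) / (9.461 × 10^12) ly = 202.96 ly.

203.0 ly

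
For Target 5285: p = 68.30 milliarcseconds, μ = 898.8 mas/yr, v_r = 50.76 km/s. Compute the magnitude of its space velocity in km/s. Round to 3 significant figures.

d = 1/p = 1/0.06830″ = 14.641 pc.
μ = 898.8 mas/yr = 0.8988 ″/yr.
v_t = 4.740 μ d = 4.740 × 0.8988 × 14.641 = 62.375 km/s.
v = √(v_r² + v_t²) = √(50.76² + 62.375²) = √6467.22 = 80.419 km/s.

80.4 km/s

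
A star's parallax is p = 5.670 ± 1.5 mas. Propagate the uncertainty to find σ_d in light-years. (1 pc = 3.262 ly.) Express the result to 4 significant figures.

d = 1/p, so σ_d = σ_p / p².
σ_d = 0.00150 / (0.005670)² = 0.00150 / 0.000032149 = 46.658 pc = 46.658 × 3.262 ly = 152.2 ly.

152.2 ly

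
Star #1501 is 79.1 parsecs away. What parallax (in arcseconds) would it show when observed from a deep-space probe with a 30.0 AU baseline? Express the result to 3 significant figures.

0.379 arcsec

p (arcsec) = B (AU) / d (pc).
p = 30.0 / 79.1 = 0.37927 arcsec.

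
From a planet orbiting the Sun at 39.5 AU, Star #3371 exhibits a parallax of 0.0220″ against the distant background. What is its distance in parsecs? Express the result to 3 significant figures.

With baseline B (in AU) and parallax p (in arcsec), d = B/p parsecs.
d = 39.5 / 0.0220 = 1795.5 pc.

1800 pc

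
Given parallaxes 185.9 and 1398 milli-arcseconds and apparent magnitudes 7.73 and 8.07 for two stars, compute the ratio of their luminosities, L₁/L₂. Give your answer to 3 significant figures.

L₁/L₂ = 77.3

d₁ = 1/p₁ = 1/0.1859″ = 5.3792 pc; d₂ = 1/p₂ = 1/1.398″ = 0.71531 pc.
M₁ = m₁ − 5 log₁₀ d₁ + 5 = 7.73 − 3.6536 + 5 = 9.0764.
M₂ = 8.07 − (-0.7275) + 5 = 13.7975.
L₁/L₂ = 10^(0.4(M₂ − M₁)) = 10^(0.4 × 4.7211) = 10^1.88844 = 77.346.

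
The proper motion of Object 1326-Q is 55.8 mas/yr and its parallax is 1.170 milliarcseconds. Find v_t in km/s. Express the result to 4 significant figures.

d = 1/p = 1/0.001170″ = 854.7 pc.
μ = 55.8 mas/yr = 0.0558 ″/yr.
v_t = 4.74 × μ × d = 4.74 × 0.0558 × 854.7 = 226.06 km/s.

226.1 km/s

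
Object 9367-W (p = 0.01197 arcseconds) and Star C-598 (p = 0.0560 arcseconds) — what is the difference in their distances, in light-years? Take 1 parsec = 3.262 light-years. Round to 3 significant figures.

214 ly

d_A = 1/0.01197″ = 83.542 pc; d_B = 1/0.05600″ = 17.857 pc.
|d_B − d_A| = |17.857 − 83.542| = 65.685 pc = 65.685 × 3.262 ly = 214.26 ly.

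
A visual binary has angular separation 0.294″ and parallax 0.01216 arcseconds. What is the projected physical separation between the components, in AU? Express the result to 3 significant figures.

24.2 AU

d = 1/p = 1/0.01216″ = 82.237 pc.
At distance d (pc), an angle of θ arcsec spans θ·d AU: s = 0.294 × 82.237 = 24.178 AU.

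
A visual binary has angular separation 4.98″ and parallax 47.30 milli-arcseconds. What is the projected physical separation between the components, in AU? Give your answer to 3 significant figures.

105 AU

d = 1/p = 1/0.04730″ = 21.142 pc.
At distance d (pc), an angle of θ arcsec spans θ·d AU: s = 4.98 × 21.142 = 105.29 AU.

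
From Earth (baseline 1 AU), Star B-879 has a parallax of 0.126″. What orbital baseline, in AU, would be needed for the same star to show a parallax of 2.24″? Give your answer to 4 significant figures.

17.78 AU

Parallax scales linearly with baseline: p ∝ B, so B = p_target / p_Earth × 1 AU.
B = 2.24 / 0.126 = 17.778 AU.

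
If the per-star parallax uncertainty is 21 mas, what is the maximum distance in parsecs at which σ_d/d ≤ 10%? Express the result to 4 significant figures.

4.762 pc

σ_d/d = σ_p/p, so the condition is σ_p/p ≤ 0.10, i.e. p ≥ σ_p/0.10.
p_min = 21/0.10 = 210 mas = 0.21 arcsec.
d_max = 1/p_min = 1/0.21 = 4.7619 pc.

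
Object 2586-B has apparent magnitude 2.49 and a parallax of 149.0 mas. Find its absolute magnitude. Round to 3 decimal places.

d = 1/p = 1/0.1490″ = 6.7114 pc.
m − M = 5 log₁₀(6.7114) − 5 = 4.1341 − 5 = -0.8659.
M = m − (m − M) = 2.49 − (-0.8659) = 3.356.

M = 3.356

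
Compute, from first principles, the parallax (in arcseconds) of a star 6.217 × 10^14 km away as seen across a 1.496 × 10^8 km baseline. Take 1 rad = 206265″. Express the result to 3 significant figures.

θ ≈ B/d = (1.496 × 10^8) / (6.217 × 10^14) = 2.4063 × 10^-7 rad.
In arcseconds: 2.4063 × 10^-7 × 206265 = 0.049634″.

0.0496 arcsec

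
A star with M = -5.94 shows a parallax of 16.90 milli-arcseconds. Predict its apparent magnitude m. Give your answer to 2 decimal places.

m = -2.08

d = 1/p = 1/0.01690″ = 59.172 pc.
m − M = 5 log₁₀ d − 5 = 5 log₁₀(59.172) − 5 = 8.8606 − 5 = 3.8606.
m = M + (m − M) = -5.94 + 3.8606 = -2.08.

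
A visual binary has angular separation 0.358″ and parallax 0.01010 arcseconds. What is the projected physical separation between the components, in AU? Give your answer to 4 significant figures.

35.45 AU

d = 1/p = 1/0.01010″ = 99.01 pc.
At distance d (pc), an angle of θ arcsec spans θ·d AU: s = 0.358 × 99.01 = 35.446 AU.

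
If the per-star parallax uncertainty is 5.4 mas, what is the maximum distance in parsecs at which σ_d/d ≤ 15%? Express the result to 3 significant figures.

σ_d/d = σ_p/p, so the condition is σ_p/p ≤ 0.15, i.e. p ≥ σ_p/0.15.
p_min = 5.4/0.15 = 36 mas = 0.036 arcsec.
d_max = 1/p_min = 1/0.036 = 27.778 pc.

27.8 pc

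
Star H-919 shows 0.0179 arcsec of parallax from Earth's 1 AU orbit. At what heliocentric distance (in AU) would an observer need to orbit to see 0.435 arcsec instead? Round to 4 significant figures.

Parallax scales linearly with baseline: p ∝ B, so B = p_target / p_Earth × 1 AU.
B = 0.435 / 0.0179 = 24.302 AU.

24.30 AU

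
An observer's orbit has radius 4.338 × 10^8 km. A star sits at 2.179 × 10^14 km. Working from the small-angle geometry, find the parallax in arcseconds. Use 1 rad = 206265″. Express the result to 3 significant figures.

0.411 arcsec

θ ≈ B/d = (4.338 × 10^8) / (2.179 × 10^14) = 1.9908 × 10^-6 rad.
In arcseconds: 1.9908 × 10^-6 × 206265 = 0.41063″.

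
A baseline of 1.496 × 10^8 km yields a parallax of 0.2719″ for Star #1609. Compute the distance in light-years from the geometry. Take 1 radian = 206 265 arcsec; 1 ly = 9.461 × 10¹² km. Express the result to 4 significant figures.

12.00 ly

θ = 0.2719″ = 0.2719/206265 = 1.3182 × 10^-6 rad.
d = B/θ = (1.496 × 10^8) / (1.3182 × 10^-6) = 1.1349 × 10^14 km = (1.1349 × 10^14) / (9.461 × 10^12) ly = 11.996 ly.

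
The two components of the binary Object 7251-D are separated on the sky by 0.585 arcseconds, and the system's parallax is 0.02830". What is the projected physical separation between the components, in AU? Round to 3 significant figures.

d = 1/p = 1/0.02830″ = 35.336 pc.
At distance d (pc), an angle of θ arcsec spans θ·d AU: s = 0.585 × 35.336 = 20.672 AU.

20.7 AU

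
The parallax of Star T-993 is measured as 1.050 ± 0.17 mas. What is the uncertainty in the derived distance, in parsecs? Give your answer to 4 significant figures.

154.2 pc

d = 1/p, so σ_d = σ_p / p².
σ_d = 0.000170 / (0.001050)² = 0.000170 / 0.0000011025 = 154.2 pc.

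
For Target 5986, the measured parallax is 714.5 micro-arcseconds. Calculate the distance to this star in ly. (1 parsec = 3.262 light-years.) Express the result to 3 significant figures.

4570 ly

p = 714.5 micro-arcseconds = 0.0007145 arcsec.
d = 1/p = 1/0.0007145 = 1399.6 pc.
In light-years: 1399.6 × 3.262 = 4565.5 ly.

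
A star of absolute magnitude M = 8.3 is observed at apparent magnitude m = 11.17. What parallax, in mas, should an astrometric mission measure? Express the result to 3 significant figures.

26.7 mas

m − M = 11.17 − 8.3 = 2.87.
d = 10^((m−M)/5 + 1) = 10^1.574 = 37.497 pc.
p = 1/d = 1/37.497 = 0.026669 arcsec = 26.669 mas.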